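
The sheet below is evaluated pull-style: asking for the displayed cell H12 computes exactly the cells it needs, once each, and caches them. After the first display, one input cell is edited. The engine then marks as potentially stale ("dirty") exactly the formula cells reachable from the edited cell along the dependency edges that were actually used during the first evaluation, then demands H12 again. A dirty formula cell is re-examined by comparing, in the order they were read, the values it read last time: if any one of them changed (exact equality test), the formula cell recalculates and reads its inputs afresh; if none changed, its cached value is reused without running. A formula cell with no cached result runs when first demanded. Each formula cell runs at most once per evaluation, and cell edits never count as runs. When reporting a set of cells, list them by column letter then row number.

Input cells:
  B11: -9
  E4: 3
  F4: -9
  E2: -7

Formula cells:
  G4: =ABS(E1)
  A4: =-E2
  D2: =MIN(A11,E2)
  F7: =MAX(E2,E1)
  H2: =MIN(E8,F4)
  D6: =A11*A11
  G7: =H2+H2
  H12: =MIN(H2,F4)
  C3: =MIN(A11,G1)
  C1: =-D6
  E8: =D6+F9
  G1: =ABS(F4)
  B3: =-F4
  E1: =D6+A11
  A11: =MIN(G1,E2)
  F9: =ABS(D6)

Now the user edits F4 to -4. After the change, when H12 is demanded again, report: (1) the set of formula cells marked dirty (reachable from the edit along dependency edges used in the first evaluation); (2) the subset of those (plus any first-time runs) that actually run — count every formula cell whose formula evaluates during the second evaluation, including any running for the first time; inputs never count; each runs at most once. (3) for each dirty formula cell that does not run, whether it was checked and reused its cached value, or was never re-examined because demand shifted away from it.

The edit dirties: A11, D6, E8, F9, G1, H2, H12.
4 formula cells run: A11, G1, H2, H12.
Cache hits after checking: D6, E8, F9.
Note where the cutoff bites: D6 is checked, finds nothing changed, and keeps its cache.

First demand of the output computes:
  G1 = ABS(-9) = 9
  A11 = MIN(9, -7) = -7
  D6 = -7 * -7 = 49
  F9 = ABS(49) = 49
  E8 = 49 + 49 = 98
  H2 = MIN(98, -9) = -9
  H12 = MIN(-9, -9) = -9

After the edit, cleaning proceeds:
  G1: a read changed (F4 -9->-4) — executes, giving 4.
  A11: a read changed (G1 9->4) — executes, giving -7 — identical to its old value.
  D6: dirty, but its reads are unchanged (A11 unchanged, A11 unchanged); cached 49 stands.
  F9: dirty, but its reads are unchanged (D6 unchanged); cached 49 stands.
  E8: dirty, but its reads are unchanged (D6 unchanged, F9 unchanged); cached 98 stands.
  H2: a read changed (F4 -9->-4) — executes, giving -4.
  H12: a read changed (H2 -9->-4; F4 -9->-4) — executes, giving -4.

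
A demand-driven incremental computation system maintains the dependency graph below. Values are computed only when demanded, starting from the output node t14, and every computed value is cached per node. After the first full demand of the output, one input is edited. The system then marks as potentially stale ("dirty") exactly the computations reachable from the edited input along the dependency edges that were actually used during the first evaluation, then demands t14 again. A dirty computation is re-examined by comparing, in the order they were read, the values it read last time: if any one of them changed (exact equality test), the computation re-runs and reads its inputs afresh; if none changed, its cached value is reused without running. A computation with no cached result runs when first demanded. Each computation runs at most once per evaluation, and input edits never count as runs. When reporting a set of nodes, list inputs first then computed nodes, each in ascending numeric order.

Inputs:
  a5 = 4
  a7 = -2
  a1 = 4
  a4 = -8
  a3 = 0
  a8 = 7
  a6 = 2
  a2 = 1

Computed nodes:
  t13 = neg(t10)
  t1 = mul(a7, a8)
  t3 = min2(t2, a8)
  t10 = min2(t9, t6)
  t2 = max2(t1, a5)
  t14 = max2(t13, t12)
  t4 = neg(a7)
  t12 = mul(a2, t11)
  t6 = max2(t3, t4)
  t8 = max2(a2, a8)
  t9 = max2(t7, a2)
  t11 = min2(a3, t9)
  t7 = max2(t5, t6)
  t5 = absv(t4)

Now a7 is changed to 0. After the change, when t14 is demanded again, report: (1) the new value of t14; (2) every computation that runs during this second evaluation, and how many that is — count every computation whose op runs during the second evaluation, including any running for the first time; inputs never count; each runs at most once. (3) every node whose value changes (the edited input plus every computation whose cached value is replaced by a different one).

New value of t14: 0.
Computations that run: t1, t2, t4, t5, t6, t7 — 6 in total.
Values that change: a7, t1, t4, t5.
Key observation: the cutoff stops propagation at t3 — its inputs' values are unchanged, so it reuses its cache.

First evaluation (everything demanded from the output):
  t1 = mul(-2, 7) = -14
  t2 = max2(-14, 4) = 4
  t3 = min2(4, 7) = 4
  t4 = neg(-2) = 2
  t5 = absv(2) = 2
  t6 = max2(4, 2) = 4
  t7 = max2(2, 4) = 4
  t9 = max2(4, 1) = 4
  t10 = min2(4, 4) = 4
  t11 = min2(0, 4) = 0
  t12 = mul(1, 0) = 0
  t13 = neg(4) = -4
  t14 = max2(-4, 0) = 0

Propagation after the edit:
  t1: runs — a7 -2->0; result 0.
  t2: runs — t1 -14->0; result 4 (same value as before).
  t3: checked — values it read are unchanged (t2 unchanged, a8 unchanged); reused cached 4 without running.
  t4: runs — a7 -2->0; result 0.
  t5: runs — t4 2->0; result 0.
  t6: runs — t4 2->0; result 4 (same value as before).
  t7: runs — t5 2->0; result 4 (same value as before).
  t9: checked — values it read are unchanged (t7 unchanged, a2 unchanged); reused cached 4 without running.
  t10: checked — values it read are unchanged (t9 unchanged, t6 unchanged); reused cached 4 without running.
  t11: checked — values it read are unchanged (a3 unchanged, t9 unchanged); reused cached 0 without running.
  t12: checked — values it read are unchanged (a2 unchanged, t11 unchanged); reused cached 0 without running.
  t13: checked — values it read are unchanged (t10 unchanged); reused cached -4 without running.
  t14: checked — values it read are unchanged (t13 unchanged, t12 unchanged); reused cached 0 without running.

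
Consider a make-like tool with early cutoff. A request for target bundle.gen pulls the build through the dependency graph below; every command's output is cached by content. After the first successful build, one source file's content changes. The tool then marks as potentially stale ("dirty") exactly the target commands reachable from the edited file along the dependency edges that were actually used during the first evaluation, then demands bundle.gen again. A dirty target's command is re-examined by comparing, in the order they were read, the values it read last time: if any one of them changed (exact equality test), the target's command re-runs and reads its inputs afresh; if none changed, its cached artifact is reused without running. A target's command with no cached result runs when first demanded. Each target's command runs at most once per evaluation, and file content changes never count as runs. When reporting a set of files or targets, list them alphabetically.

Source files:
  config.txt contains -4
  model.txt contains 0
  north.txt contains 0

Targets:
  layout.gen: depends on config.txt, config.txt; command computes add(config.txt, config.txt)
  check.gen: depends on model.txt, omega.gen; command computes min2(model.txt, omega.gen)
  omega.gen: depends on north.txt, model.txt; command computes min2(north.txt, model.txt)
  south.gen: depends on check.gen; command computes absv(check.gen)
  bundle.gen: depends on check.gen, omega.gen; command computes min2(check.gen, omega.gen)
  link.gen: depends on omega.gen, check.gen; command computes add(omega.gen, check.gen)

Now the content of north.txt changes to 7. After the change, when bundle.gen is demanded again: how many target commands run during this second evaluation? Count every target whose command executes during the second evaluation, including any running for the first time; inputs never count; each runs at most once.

1 target commands run: omega.gen.
Note the absorption at omega.gen: it re-runs yet its value is the same, leaving the output's value untouched.

First demand of the output computes:
  omega.gen = min2(0, 0) = 0
  check.gen = min2(0, 0) = 0
  bundle.gen = min2(0, 0) = 0

After the edit, cleaning proceeds:
  omega.gen: a read changed (north.txt 0->7) — executes, giving 0 — identical to its old value.
  check.gen: dirty, but its reads are unchanged (model.txt unchanged, omega.gen unchanged); cached 0 stands.
  bundle.gen: dirty, but its reads are unchanged (check.gen unchanged, omega.gen unchanged); cached 0 stands.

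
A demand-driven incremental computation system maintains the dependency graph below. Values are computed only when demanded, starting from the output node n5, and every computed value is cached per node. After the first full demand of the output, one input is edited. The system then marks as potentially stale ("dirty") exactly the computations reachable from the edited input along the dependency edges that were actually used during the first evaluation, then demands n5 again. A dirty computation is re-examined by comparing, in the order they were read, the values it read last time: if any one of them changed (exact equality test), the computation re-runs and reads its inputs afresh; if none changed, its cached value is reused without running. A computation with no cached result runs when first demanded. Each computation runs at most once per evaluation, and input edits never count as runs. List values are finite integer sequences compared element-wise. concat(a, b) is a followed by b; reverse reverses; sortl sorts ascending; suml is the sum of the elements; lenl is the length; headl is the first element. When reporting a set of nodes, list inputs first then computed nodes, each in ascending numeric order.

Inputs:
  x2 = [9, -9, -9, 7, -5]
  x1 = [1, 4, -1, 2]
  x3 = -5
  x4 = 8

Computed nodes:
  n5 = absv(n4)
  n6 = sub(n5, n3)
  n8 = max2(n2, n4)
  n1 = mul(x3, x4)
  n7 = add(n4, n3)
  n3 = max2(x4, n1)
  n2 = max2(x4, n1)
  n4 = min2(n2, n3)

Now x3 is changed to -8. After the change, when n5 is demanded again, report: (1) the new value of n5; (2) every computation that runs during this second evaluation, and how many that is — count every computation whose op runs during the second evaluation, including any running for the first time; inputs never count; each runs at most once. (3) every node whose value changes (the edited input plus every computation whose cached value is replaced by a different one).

First evaluation (everything demanded from the output):
  n1 = mul(-5, 8) = -40
  n2 = max2(8, -40) = 8
  n3 = max2(8, -40) = 8
  n4 = min2(8, 8) = 8
  n5 = absv(8) = 8

Propagation after the edit:
  n1: runs — x3 -5->-8; result -64.
  n2: runs — n1 -40->-64; result 8 (same value as before).
  n3: runs — n1 -40->-64; result 8 (same value as before).
  n4: checked — values it read are unchanged (n2 unchanged, n3 unchanged); reused cached 8 without running.
  n5: checked — values it read are unchanged (n4 unchanged); reused cached 8 without running.

Key observation: the cutoff stops propagation at n4 — its inputs' values are unchanged, so it reuses its cache.

New value of n5: 8.
Computations that run: n1, n2, n3 — 3 in total.
Values that change: x3, n1.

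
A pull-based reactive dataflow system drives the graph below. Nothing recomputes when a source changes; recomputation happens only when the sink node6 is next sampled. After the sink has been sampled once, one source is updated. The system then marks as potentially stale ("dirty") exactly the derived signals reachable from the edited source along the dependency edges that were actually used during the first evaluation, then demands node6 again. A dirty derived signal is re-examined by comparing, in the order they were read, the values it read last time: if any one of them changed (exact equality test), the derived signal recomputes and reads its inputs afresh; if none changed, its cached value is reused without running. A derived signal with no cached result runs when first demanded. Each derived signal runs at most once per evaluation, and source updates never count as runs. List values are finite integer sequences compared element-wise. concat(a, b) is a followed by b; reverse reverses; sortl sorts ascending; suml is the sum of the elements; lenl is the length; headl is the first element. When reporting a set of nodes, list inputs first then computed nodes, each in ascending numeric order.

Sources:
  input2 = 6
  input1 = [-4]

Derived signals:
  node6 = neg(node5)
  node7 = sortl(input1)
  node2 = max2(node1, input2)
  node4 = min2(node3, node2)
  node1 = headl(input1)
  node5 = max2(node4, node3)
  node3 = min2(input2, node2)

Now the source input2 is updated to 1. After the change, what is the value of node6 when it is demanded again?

First evaluation (everything demanded from the output):
  node1 = headl([-4]) = -4
  node2 = max2(-4, 6) = 6
  node3 = min2(6, 6) = 6
  node4 = min2(6, 6) = 6
  node5 = max2(6, 6) = 6
  node6 = neg(6) = -6

Propagation after the edit:
  node2: runs — input2 6->1; result 1.
  node3: runs — input2 6->1; node2 6->1; result 1.
  node4: runs — node3 6->1; node2 6->1; result 1.
  node5: runs — node4 6->1; node3 6->1; result 1.
  node6: runs — node5 6->1; result -1.

New value of node6: -1.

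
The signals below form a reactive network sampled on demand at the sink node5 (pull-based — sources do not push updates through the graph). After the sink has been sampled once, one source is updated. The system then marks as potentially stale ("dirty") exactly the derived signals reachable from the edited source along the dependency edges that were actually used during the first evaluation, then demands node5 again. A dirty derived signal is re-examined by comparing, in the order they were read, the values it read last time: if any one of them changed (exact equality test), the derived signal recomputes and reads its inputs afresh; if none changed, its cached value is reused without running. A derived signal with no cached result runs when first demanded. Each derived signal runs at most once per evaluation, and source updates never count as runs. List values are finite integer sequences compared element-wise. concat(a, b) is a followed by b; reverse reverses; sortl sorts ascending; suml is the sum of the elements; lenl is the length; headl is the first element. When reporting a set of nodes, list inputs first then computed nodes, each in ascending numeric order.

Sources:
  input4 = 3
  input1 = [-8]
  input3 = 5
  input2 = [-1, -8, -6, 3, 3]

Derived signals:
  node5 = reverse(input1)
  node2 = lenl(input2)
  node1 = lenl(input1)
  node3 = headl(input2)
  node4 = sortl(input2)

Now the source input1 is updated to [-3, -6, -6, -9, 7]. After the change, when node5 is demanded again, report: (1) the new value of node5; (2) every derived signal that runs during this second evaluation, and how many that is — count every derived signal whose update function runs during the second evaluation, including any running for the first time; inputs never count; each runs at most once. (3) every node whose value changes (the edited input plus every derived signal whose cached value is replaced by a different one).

Initial pass — values computed on the first demand:
  node5 = reverse([-8]) = [-8]

Second demand — change propagation:
  node5: re-runs because input1 [-8]->[-3, -6, -6, -9, 7]; new result [7, -9, -6, -6, -3].

node5 now evaluates to [7, -9, -6, -6, -3].
Run set: node5 (1 run).
Changed values: input1, node5.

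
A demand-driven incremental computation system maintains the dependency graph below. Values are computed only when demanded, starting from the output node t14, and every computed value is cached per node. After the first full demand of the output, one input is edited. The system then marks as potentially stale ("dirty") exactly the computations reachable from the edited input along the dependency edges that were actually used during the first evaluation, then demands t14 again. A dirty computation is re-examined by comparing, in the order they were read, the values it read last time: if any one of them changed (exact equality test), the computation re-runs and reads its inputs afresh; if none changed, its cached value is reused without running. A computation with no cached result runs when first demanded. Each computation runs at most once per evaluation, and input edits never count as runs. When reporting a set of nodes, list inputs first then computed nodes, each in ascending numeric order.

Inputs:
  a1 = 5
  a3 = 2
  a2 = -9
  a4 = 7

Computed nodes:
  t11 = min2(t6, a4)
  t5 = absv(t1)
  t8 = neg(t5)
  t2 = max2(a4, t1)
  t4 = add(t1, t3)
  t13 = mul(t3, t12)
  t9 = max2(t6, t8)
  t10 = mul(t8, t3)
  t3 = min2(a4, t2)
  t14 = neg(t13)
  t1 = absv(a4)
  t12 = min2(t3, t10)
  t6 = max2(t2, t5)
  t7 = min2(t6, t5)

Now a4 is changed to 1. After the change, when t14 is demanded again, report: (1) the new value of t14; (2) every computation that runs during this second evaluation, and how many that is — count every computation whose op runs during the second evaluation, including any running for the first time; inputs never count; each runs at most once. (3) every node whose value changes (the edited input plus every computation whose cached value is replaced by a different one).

New value of t14: 1.
Computations that run: t1, t2, t3, t5, t8, t10, t12, t13, t14 — 9 in total.
Values that change: a4, t1, t2, t3, t5, t8, t10, t12, t13, t14.

First evaluation (everything demanded from the output):
  t1 = absv(7) = 7
  t2 = max2(7, 7) = 7
  t3 = min2(7, 7) = 7
  t5 = absv(7) = 7
  t8 = neg(7) = -7
  t10 = mul(-7, 7) = -49
  t12 = min2(7, -49) = -49
  t13 = mul(7, -49) = -343
  t14 = neg(-343) = 343

Propagation after the edit:
  t1: runs — a4 7->1; result 1.
  t2: runs — a4 7->1; t1 7->1; result 1.
  t3: runs — a4 7->1; t2 7->1; result 1.
  t5: runs — t1 7->1; result 1.
  t8: runs — t5 7->1; result -1.
  t10: runs — t8 -7->-1; t3 7->1; result -1.
  t12: runs — t3 7->1; t10 -49->-1; result -1.
  t13: runs — t3 7->1; t12 -49->-1; result -1.
  t14: runs — t13 -343->-1; result 1.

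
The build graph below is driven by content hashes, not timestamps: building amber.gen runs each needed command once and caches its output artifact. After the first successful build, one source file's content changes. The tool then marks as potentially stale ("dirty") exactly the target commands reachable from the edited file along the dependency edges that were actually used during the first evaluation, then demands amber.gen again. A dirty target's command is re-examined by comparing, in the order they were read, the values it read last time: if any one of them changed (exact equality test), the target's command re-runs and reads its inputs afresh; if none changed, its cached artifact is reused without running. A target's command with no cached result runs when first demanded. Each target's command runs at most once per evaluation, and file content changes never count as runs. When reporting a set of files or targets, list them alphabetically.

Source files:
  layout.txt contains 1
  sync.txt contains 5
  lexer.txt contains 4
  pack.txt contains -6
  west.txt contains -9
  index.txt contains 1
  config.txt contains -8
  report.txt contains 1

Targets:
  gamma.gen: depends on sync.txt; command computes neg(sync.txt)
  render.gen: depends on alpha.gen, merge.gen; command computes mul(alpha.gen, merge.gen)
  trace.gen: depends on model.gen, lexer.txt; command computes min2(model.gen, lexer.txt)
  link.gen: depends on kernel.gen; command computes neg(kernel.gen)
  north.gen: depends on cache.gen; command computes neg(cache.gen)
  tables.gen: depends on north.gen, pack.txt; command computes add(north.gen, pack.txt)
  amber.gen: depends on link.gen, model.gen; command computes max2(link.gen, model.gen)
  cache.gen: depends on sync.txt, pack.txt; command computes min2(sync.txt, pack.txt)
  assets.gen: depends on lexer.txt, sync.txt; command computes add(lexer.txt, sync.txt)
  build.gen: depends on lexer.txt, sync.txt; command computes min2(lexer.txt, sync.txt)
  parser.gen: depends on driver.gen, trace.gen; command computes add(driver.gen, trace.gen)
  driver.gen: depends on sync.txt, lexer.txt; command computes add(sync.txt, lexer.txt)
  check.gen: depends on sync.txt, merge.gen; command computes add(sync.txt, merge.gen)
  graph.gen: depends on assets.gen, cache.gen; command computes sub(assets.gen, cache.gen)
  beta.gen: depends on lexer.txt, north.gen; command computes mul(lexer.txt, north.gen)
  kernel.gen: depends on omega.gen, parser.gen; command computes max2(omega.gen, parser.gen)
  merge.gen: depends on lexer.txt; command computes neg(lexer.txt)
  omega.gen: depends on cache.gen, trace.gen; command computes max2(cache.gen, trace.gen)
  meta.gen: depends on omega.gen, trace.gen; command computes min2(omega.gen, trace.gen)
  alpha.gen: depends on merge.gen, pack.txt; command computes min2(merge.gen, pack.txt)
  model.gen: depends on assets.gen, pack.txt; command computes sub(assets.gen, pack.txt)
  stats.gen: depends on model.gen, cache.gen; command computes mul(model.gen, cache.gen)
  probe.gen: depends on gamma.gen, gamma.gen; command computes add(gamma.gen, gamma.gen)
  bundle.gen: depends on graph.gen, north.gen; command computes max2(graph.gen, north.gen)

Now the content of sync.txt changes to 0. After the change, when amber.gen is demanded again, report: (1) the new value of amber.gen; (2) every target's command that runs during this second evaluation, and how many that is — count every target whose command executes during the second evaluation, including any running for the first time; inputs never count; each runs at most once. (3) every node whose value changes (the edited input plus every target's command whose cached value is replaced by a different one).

amber.gen now evaluates to 10.
Run set: amber.gen, assets.gen, cache.gen, driver.gen, kernel.gen, link.gen, model.gen, parser.gen, trace.gen (9 run).
Changed values: amber.gen, assets.gen, driver.gen, kernel.gen, link.gen, model.gen, parser.gen, sync.txt.
The important point: at omega.gen every value read last time is unchanged, so the dirty flag clears without a run.

Initial pass — values computed on the first demand:
  assets.gen = add(4, 5) = 9
  cache.gen = min2(5, -6) = -6
  driver.gen = add(5, 4) = 9
  model.gen = sub(9, -6) = 15
  trace.gen = min2(15, 4) = 4
  omega.gen = max2(-6, 4) = 4
  parser.gen = add(9, 4) = 13
  kernel.gen = max2(4, 13) = 13
  link.gen = neg(13) = -13
  amber.gen = max2(-13, 15) = 15

Second demand — change propagation:
  assets.gen: re-runs because sync.txt 5->0; new result 4.
  cache.gen: re-runs because sync.txt 5->0; new result -6 (unchanged).
  driver.gen: re-runs because sync.txt 5->0; new result 4.
  model.gen: re-runs because assets.gen 9->4; new result 10.
  trace.gen: re-runs because model.gen 15->10; new result 4 (unchanged).
  omega.gen: re-examined; everything it read last time is the same (cache.gen unchanged, trace.gen unchanged) — cache 4 kept, no run.
  parser.gen: re-runs because driver.gen 9->4; new result 8.
  kernel.gen: re-runs because parser.gen 13->8; new result 8.
  link.gen: re-runs because kernel.gen 13->8; new result -8.
  amber.gen: re-runs because link.gen -13->-8; model.gen 15->10; new result 10.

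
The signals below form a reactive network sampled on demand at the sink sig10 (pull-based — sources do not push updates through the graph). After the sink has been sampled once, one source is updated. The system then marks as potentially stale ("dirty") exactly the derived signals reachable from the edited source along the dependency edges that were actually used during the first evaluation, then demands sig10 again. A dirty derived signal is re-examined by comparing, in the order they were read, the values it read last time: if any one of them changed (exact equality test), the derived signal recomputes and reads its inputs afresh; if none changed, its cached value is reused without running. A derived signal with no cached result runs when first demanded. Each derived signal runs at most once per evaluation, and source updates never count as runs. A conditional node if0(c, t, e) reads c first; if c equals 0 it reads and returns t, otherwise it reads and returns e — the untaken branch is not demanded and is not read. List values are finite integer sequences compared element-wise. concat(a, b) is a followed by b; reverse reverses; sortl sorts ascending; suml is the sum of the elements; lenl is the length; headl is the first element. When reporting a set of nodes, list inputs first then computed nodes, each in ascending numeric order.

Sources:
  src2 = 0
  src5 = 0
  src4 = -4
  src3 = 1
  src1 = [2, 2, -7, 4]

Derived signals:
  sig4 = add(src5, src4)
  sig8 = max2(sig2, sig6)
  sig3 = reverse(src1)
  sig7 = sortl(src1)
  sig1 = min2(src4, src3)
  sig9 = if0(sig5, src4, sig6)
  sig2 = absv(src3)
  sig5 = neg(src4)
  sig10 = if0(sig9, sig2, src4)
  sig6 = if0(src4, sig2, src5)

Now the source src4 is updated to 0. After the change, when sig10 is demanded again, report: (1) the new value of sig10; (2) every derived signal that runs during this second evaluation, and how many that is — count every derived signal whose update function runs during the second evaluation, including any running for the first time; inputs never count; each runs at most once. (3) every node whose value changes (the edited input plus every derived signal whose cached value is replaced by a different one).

Initial pass — values computed on the first demand:
  sig2 = absv(1) = 1
  sig5 = neg(-4) = 4
  sig6 = if0(src4=-4 -> else branch src5) = 0
  sig9 = if0(sig5=4 -> else branch sig6) = 0
  sig10 = if0(sig9=0 -> then branch sig2) = 1

Second demand — change propagation:
  sig5: re-runs because src4 -4->0; new result 0.
  sig6: dirty yet unreached — the second evaluation never asks for it.
  sig9: re-runs because sig5 4->0; new result 0 (unchanged).
  sig10: re-examined; everything it read last time is the same (sig9 unchanged, sig2 unchanged) — cache 1 kept, no run.

The important point: the flipped condition redirects demand; sig6 is left stale, never re-checked.

sig10 now evaluates to 1.
Run set: sig5, sig9 (2 run).
Changed values: src4, sig5.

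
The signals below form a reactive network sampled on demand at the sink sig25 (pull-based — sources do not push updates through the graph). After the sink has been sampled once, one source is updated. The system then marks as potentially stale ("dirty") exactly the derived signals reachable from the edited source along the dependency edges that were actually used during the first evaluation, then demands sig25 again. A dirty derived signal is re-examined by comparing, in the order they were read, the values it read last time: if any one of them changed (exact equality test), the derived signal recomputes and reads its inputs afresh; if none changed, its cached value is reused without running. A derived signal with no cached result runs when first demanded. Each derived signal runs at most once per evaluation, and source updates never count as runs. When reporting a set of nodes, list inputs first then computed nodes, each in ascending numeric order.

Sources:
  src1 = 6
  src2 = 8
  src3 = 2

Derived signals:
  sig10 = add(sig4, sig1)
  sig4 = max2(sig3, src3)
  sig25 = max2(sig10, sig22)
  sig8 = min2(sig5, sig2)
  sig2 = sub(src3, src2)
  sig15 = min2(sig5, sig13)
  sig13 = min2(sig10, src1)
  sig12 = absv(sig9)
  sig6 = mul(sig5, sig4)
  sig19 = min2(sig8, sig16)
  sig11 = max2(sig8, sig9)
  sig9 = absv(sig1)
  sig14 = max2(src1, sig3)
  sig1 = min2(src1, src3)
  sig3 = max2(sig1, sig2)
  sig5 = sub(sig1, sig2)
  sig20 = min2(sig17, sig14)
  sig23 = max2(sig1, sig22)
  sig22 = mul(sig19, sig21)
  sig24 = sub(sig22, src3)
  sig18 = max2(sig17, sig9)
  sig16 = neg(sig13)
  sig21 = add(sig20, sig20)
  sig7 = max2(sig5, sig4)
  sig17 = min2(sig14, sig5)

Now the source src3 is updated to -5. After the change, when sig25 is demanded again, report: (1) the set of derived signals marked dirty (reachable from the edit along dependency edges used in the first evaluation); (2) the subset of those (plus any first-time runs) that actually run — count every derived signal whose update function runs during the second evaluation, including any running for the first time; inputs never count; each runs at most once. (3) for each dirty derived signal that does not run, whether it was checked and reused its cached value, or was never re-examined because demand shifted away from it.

Initial pass — values computed on the first demand:
  sig1 = min2(6, 2) = 2
  sig2 = sub(2, 8) = -6
  sig3 = max2(2, -6) = 2
  sig4 = max2(2, 2) = 2
  sig5 = sub(2, -6) = 8
  sig8 = min2(8, -6) = -6
  sig10 = add(2, 2) = 4
  sig13 = min2(4, 6) = 4
  sig14 = max2(6, 2) = 6
  sig16 = neg(4) = -4
  sig17 = min2(6, 8) = 6
  sig19 = min2(-6, -4) = -6
  sig20 = min2(6, 6) = 6
  sig21 = add(6, 6) = 12
  sig22 = mul(-6, 12) = -72
  sig25 = max2(4, -72) = 4

Second demand — change propagation:
  sig1: re-runs because src3 2->-5; new result -5.
  sig2: re-runs because src3 2->-5; new result -13.
  sig3: re-runs because sig1 2->-5; sig2 -6->-13; new result -5.
  sig4: re-runs because sig3 2->-5; src3 2->-5; new result -5.
  sig5: re-runs because sig1 2->-5; sig2 -6->-13; new result 8 (unchanged).
  sig8: re-runs because sig2 -6->-13; new result -13.
  sig10: re-runs because sig4 2->-5; sig1 2->-5; new result -10.
  sig13: re-runs because sig10 4->-10; new result -10.
  sig14: re-runs because sig3 2->-5; new result 6 (unchanged).
  sig16: re-runs because sig13 4->-10; new result 10.
  sig17: re-examined; everything it read last time is the same (sig14 unchanged, sig5 unchanged) — cache 6 kept, no run.
  sig19: re-runs because sig8 -6->-13; sig16 -4->10; new result -13.
  sig20: re-examined; everything it read last time is the same (sig17 unchanged, sig14 unchanged) — cache 6 kept, no run.
  sig21: re-examined; everything it read last time is the same (sig20 unchanged, sig20 unchanged) — cache 12 kept, no run.
  sig22: re-runs because sig19 -6->-13; new result -156.
  sig25: re-runs because sig10 4->-10; sig22 -72->-156; new result -10.

The important point: at sig17 every value read last time is unchanged, so the dirty flag clears without a run.

Dirty set: sig1, sig2, sig3, sig4, sig5, sig8, sig10, sig13, sig14, sig16, sig17, sig19, sig20, sig21, sig22, sig25.
Run set: sig1, sig2, sig3, sig4, sig5, sig8, sig10, sig13, sig14, sig16, sig19, sig22, sig25 (13 run).
Re-examined without running (cache reused): sig17, sig20, sig21.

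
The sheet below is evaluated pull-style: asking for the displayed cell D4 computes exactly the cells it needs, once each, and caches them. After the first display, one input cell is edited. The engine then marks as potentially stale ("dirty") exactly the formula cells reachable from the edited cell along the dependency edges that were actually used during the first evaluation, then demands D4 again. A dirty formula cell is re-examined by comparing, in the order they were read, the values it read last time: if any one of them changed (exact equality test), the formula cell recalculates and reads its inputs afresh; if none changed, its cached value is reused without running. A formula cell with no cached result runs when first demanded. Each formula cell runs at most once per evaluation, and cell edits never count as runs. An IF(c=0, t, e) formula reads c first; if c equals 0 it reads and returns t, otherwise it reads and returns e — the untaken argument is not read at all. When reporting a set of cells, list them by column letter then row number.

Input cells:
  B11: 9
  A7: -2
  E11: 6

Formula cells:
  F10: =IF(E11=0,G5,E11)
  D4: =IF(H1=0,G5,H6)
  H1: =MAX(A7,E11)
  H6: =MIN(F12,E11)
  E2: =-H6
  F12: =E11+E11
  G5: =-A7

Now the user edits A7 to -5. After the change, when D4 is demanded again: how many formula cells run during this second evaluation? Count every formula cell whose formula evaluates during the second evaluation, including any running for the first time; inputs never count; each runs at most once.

1 formula cells run: H1.
Note the absorption at H1: it re-runs yet its value is the same, leaving the output's value untouched.

First demand of the output computes:
  F12 = 6 + 6 = 12
  H1 = MAX(-2, 6) = 6
  H6 = MIN(12, 6) = 6
  D4 = IF(H1=0: H1=6 -> else branch H6) = 6

After the edit, cleaning proceeds:
  H1: a read changed (A7 -2->-5) — executes, giving 6 — identical to its old value.
  D4: dirty, but its reads are unchanged (H1 unchanged, H6 unchanged); cached 6 stands.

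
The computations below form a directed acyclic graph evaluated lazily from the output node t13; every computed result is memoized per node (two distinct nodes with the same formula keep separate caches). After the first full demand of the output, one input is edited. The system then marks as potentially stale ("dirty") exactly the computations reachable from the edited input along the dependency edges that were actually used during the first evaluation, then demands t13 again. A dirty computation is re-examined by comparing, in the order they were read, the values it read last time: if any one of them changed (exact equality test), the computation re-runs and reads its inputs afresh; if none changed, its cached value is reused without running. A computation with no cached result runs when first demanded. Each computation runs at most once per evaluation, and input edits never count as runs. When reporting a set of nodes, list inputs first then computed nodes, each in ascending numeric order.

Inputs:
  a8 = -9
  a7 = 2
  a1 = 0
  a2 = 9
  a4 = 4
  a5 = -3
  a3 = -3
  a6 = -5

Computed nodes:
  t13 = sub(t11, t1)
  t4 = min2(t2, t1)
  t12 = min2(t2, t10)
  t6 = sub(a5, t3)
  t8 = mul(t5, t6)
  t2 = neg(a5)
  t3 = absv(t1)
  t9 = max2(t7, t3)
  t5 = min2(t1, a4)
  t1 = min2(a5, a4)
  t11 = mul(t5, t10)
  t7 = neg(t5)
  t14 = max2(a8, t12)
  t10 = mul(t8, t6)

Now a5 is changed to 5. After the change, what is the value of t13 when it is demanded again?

Demanding t13 again yields 12.

First demand of the output computes:
  t1 = min2(-3, 4) = -3
  t3 = absv(-3) = 3
  t5 = min2(-3, 4) = -3
  t6 = sub(-3, 3) = -6
  t8 = mul(-3, -6) = 18
  t10 = mul(18, -6) = -108
  t11 = mul(-3, -108) = 324
  t13 = sub(324, -3) = 327

After the edit, cleaning proceeds:
  t1: a read changed (a5 -3->5) — executes, giving 4.
  t3: a read changed (t1 -3->4) — executes, giving 4.
  t5: a read changed (t1 -3->4) — executes, giving 4.
  t6: a read changed (a5 -3->5; t3 3->4) — executes, giving 1.
  t8: a read changed (t5 -3->4; t6 -6->1) — executes, giving 4.
  t10: a read changed (t8 18->4; t6 -6->1) — executes, giving 4.
  t11: a read changed (t5 -3->4; t10 -108->4) — executes, giving 16.
  t13: a read changed (t11 324->16; t1 -3->4) — executes, giving 12.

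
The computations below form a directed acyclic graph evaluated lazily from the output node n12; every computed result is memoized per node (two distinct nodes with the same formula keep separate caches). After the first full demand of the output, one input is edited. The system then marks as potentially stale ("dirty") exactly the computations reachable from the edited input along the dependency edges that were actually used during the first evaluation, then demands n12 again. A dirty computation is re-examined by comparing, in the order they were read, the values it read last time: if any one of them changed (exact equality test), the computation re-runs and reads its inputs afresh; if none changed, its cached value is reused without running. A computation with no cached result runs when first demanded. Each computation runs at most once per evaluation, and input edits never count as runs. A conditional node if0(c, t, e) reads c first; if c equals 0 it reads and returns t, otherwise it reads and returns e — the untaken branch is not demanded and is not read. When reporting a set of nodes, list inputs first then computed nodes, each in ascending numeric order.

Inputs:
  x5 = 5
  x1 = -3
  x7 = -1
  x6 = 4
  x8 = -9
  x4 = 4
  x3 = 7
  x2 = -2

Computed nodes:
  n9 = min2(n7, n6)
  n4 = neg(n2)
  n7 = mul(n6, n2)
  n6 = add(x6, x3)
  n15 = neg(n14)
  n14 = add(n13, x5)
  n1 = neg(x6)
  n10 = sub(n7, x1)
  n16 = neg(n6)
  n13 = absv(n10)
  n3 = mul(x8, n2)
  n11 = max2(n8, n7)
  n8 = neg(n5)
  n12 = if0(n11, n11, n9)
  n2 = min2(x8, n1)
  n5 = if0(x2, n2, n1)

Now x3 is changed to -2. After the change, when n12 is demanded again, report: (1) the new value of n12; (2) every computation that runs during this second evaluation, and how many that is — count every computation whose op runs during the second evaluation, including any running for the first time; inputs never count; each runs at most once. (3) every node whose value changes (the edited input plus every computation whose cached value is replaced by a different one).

First demand of the output computes:
  n1 = neg(4) = -4
  n2 = min2(-9, -4) = -9
  n5 = if0(x2=-2 -> else branch n1) = -4
  n6 = add(4, 7) = 11
  n7 = mul(11, -9) = -99
  n8 = neg(-4) = 4
  n9 = min2(-99, 11) = -99
  n11 = max2(4, -99) = 4
  n12 = if0(n11=4 -> else branch n9) = -99

After the edit, cleaning proceeds:
  n6: a read changed (x3 7->-2) — executes, giving 2.
  n7: a read changed (n6 11->2) — executes, giving -18.
  n9: a read changed (n7 -99->-18; n6 11->2) — executes, giving -18.
  n11: a read changed (n7 -99->-18) — executes, giving 4 — identical to its old value.
  n12: a read changed (n9 -99->-18) — executes, giving -18.

Demanding n12 again yields -18.
5 computations run: n6, n7, n9, n11, n12.
The nodes whose values change: x3, n6, n7, n9, n12.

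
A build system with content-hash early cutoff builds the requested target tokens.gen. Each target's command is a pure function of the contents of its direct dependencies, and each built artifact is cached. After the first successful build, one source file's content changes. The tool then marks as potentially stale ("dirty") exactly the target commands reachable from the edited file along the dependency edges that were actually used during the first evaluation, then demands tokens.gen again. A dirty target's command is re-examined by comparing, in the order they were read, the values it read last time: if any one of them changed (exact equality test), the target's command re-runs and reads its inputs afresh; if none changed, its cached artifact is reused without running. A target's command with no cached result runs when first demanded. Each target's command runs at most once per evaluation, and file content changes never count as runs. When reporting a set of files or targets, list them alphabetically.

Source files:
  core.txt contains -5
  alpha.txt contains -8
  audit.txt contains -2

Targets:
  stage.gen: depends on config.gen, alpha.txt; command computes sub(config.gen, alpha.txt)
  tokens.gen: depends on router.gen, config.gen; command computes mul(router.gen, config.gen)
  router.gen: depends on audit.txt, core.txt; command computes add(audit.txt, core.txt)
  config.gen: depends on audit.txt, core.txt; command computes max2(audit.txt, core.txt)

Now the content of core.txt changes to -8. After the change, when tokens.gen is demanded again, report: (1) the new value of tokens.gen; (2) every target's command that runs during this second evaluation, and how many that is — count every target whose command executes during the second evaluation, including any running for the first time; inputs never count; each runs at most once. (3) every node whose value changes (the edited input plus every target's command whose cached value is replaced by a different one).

New value of tokens.gen: 20.
Target commands that run: config.gen, router.gen, tokens.gen — 3 in total.
Values that change: core.txt, router.gen, tokens.gen.

First evaluation (everything demanded from the output):
  config.gen = max2(-2, -5) = -2
  router.gen = add(-2, -5) = -7
  tokens.gen = mul(-7, -2) = 14

Propagation after the edit:
  config.gen: runs — core.txt -5->-8; result -2 (same value as before).
  router.gen: runs — core.txt -5->-8; result -10.
  tokens.gen: runs — router.gen -7->-10; result 20.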